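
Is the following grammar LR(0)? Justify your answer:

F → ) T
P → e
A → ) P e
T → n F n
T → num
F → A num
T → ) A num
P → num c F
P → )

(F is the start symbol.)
No. Shift-reduce conflict between [P → ) .] and [A → . ) P e]

A grammar is LR(0) if no state in the canonical LR(0) collection has:
  - both a shift item (dot before a terminal) and a complete item (shift-reduce conflict), or
  - two or more complete items (reduce-reduce conflict; the accept item [F' → F .] counts as a complete item here).

Augment with F' → F and build the canonical LR(0) collection (I0 = CLOSURE({[F' → . F]}), then GOTO on every symbol after a dot until no new states appear). It has 21 states:
  I0: { [A → . ) P e], [F → . ) T], [F → . A num], [F' → . F] }  — shift
  I1: { [A → ) . P e], [F → ) . T], [P → . )], [P → . e], [P → . num c F], [T → . ) A num], [T → . n F n], [T → . num] }  — shift
  I2: { [F → A . num] }  — shift
  I3: { [F' → F .] }  — accept
  I4: { [F → A num .] }  — reduce
  I5: { [A → . ) P e], [P → ) .], [T → ) . A num] }  — shift, reduce
  I6: { [A → ) P . e] }  — shift
  I7: { [F → ) T .] }  — reduce
  I8: { [P → e .] }  — reduce
  I9: { [A → . ) P e], [F → . ) T], [F → . A num], [T → n . F n] }  — shift
  I10: { [P → num . c F], [T → num .] }  — shift, reduce
  I11: { [A → . ) P e], [F → . ) T], [F → . A num], [P → num c . F] }  — shift
  I12: { [P → num c F .] }  — reduce
  I13: { [T → n F . n] }  — shift
  I14: { [T → n F n .] }  — reduce
  I15: { [A → ) P e .] }  — reduce
  I16: { [A → ) . P e], [P → . )], [P → . e], [P → . num c F] }  — shift
  I17: { [T → ) A . num] }  — shift
  I18: { [T → ) A num .] }  — reduce
  I19: { [P → ) .] }  — reduce
  I20: { [P → num . c F] }  — shift

Conflict in state I5:
  Shift-reduce conflict between [P → ) .] and [A → . ) P e]
So the grammar is NOT LR(0).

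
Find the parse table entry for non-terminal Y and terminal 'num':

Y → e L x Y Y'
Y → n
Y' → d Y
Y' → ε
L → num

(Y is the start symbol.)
Empty (error entry)

To find M[Y, 'num'], we find productions for Y where 'num' is in the predict set (PREDICT(N → α) = (FIRST(α) \ {ε}) ∪ (FOLLOW(N) if α ⇒* ε)).

Y → e L x Y Y': PREDICT = { 'e' }
Y → n: PREDICT = { 'n' }

M[Y, 'num'] is empty (no production applies)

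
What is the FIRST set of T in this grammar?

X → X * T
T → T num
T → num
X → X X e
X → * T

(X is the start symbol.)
{ 'num' }

To compute FIRST(T), examine every production with T on the left-hand side, reading each right-hand side left to right until a non-nullable symbol is reached.

From T → T num:
  - T is the symbol being defined: contributes nothing new
    T is not nullable, so stop
From T → num:
  - num is a terminal: add 'num' and stop

Collecting: FIRST(T) = { 'num' }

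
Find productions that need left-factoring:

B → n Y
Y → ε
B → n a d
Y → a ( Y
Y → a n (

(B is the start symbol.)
Yes, B has productions with common prefix 'n'; Y has productions with common prefix 'a'

Left-factoring is needed when two productions for the same non-terminal
share a common prefix on the right-hand side.

Productions for B:
  B → n Y
  B → n a d
Productions for Y:
  Y → ε
  Y → a ( Y
  Y → a n (

Found common prefix 'n' in productions for B
Found common prefix 'a' in productions for Y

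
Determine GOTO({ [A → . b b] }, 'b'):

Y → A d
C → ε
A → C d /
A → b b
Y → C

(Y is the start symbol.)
GOTO(I, 'b') = CLOSURE({ [A → αX.β] : [A → α.Xβ] ∈ I, X = 'b' })

Items with dot before 'b', with the dot advanced:
  [A → . b b] → [A → b . b]
Closure adds nothing (no advanced item has the dot before a non-terminal).

GOTO = { [A → b . b] }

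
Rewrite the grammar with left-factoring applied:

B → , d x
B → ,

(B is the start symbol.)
B → , B'
B' → d x
B' → ε

Left-factoring transforms A → αβ₁ | αβ₂ into A → αA' and A' → β₁ | β₂
(α is the longest common prefix among the alternatives). Repeat until
no nonterminal has two alternatives with a common prefix.

Round 1: B has alternatives sharing prefix ','. Introduce B': B → , B'
  Add: B' → d x
  Add: B' → ε

No remaining common prefixes — done.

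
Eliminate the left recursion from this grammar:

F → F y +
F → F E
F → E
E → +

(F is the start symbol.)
F is directly left-recursive. The standard transformation for
  A → A α₁ | ... | A α_m | β₁ | ... | β_n
is
  A  → β₁ A' | ... | β_n A'
  A' → α₁ A' | ... | α_m A' | ε

F → E becomes F → E F'
F → F y + becomes F' → y + F'
F → F E becomes F' → E F'
Add F' → ε

Productions for other non-terminals are unchanged:
  E → +

Resulting grammar:
F → E F'
F' → y + F'
F' → E F'
F' → ε
E → +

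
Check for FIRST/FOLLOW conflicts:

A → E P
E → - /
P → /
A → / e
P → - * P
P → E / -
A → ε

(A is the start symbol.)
Nullable non-terminals: A.
FIRST sets used below: FIRST(E) = { '-' }

A: nullable alternative(s) A → ε; FOLLOW(A) = { $ }
  A → E P: FIRST \ {ε} = { '-' } — disjoint from FOLLOW(A)
  A → / e: FIRST \ {ε} = { '/' } — disjoint from FOLLOW(A)
  A → ε: FIRST \ {ε} = { } — this is the only nullable alternative, skip

E, P have no nullable alternative, so no FIRST/FOLLOW check is needed there.

No FIRST/FOLLOW conflicts found.

Answer: No FIRST/FOLLOW conflicts.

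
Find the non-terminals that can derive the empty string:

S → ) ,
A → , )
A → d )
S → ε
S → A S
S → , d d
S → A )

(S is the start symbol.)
A non-terminal is nullable if it can derive ε (the empty string): either it has an ε-production, or it has a production whose right-hand side consists entirely of nullable non-terminals.

ε-productions: S → ε
So S is immediately nullable.
No further non-terminal can be added: every production for the remaining non-terminals contains a terminal or a non-nullable non-terminal.
Nullable = { 'S' }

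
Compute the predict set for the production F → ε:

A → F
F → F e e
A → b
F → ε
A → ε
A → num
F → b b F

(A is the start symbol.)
PREDICT(F → ε) = (FIRST(RHS) \ {ε}) ∪ (FOLLOW(F) if ε ∈ FIRST(RHS), i.e. RHS ⇒* ε)
The right-hand side is ε (FIRST(ε) = { ε }), so the predict set is FOLLOW(F) = { $, 'e' }
PREDICT(F → ε) = { $, 'e' }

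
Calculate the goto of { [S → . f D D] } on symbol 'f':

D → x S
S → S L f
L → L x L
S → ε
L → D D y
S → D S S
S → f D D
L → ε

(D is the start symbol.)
{ [D → . x S], [S → f . D D] }

GOTO(I, 'f') = CLOSURE({ [A → αX.β] : [A → α.Xβ] ∈ I, X = 'f' })

Items with dot before 'f', with the dot advanced:
  [S → . f D D] → [S → f . D D]
Closure of the advanced items:
  [S → f . D D] has the dot before D: add [D → . x S]

GOTO = { [D → . x S], [S → f . D D] }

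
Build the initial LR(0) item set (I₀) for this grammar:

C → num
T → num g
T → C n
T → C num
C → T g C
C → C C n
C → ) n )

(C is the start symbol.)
First, augment the grammar with C' → C
I₀ = CLOSURE({ [C' → . C] }):
  [C' → . C] has the dot before C: add [C → . num], [C → . T g C], [C → . C C n], [C → . ) n )]
  [C → . T g C] has the dot before T: add [T → . num g], [T → . C n], [T → . C num]
No further items can be added.

I₀ = { [C → . ) n )], [C → . C C n], [C → . T g C], [C → . num], [C' → . C], [T → . C n], [T → . C num], [T → . num g] }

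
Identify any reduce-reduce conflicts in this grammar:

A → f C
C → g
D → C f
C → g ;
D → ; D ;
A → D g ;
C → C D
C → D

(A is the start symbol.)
Yes — I10: [C → C D .] vs [C → D .]

Augment with A' → A and build the canonical LR(0) collection (I0 = CLOSURE({[A' → . A]}), then GOTO on every symbol after a dot until no new states appear). It has 16 states:
  I0: { [A → . D g ;], [A → . f C], [A' → . A], [C → . C D], [C → . D], [C → . g ;], [C → . g], [D → . ; D ;], [D → . C f] }  — shift
  I1: { [C → . C D], [C → . D], [C → . g ;], [C → . g], [D → . ; D ;], [D → . C f], [D → ; . D ;] }  — shift
  I2: { [A' → A .] }  — accept
  I3: { [C → . C D], [C → . D], [C → . g ;], [C → . g], [C → C . D], [D → . ; D ;], [D → . C f], [D → C . f] }  — shift
  I4: { [A → D . g ;], [C → D .] }  — shift, reduce
  I5: { [A → f . C], [C → . C D], [C → . D], [C → . g ;], [C → . g], [D → . ; D ;], [D → . C f] }  — shift
  I6: { [C → g . ;], [C → g .] }  — shift, reduce
  I7: { [C → g ; .] }  — reduce
  I8: { [A → f C .], [C → . C D], [C → . D], [C → . g ;], [C → . g], [C → C . D], [D → . ; D ;], [D → . C f], [D → C . f] }  — shift, reduce
  I9: { [C → D .] }  — reduce
  I10: { [C → C D .], [C → D .] }  — 2 reduces
  I11: { [D → C f .] }  — reduce
  I12: { [A → D g . ;] }  — shift
  I13: { [A → D g ; .] }  — reduce
  I14: { [C → D .], [D → ; D . ;] }  — shift, reduce
  I15: { [D → ; D ; .] }  — reduce

I10 contains complete items [C → C D .], [C → D .] — reduce-reduce conflict.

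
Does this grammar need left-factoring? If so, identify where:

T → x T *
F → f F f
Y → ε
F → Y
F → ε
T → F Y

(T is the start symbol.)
No, left-factoring is not needed

Left-factoring is needed when two productions for the same non-terminal
share a common prefix on the right-hand side.

Productions for T:
  T → x T *
  T → F Y
Productions for F:
  F → f F f
  F → Y
  F → ε

No common prefixes found.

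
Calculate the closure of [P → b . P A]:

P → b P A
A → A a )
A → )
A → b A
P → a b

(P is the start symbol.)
{ [P → . a b], [P → . b P A], [P → b . P A] }

Start with: [P → b . P A]
  [P → b . P A] has the dot before P: add [P → . b P A], [P → . a b]
No further items can be added.

CLOSURE = { [P → . a b], [P → . b P A], [P → b . P A] }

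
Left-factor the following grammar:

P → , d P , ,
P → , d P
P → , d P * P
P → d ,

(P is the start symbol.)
Left-factoring transforms A → αβ₁ | αβ₂ into A → αA' and A' → β₁ | β₂
(α is the longest common prefix among the alternatives). Repeat until
no nonterminal has two alternatives with a common prefix.

Round 1: P has alternatives sharing prefix ', d P'. Introduce P': P → , d P P'
  Add: P' → , ,
  Add: P' → ε
  Add: P' → * P

No remaining common prefixes — done.

Resulting grammar:
P → , d P P'
P' → , ,
P' → ε
P' → * P
P → d ,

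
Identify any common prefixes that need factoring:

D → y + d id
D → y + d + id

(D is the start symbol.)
Left-factoring is needed when two productions for the same non-terminal
share a common prefix on the right-hand side.

Productions for D:
  D → y + d id
  D → y + d + id

Found common prefix 'y + d' in productions for D

Answer: Yes, D has productions with common prefix 'y + d'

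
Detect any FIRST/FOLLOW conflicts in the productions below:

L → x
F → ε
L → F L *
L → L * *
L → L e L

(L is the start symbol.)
Nullable non-terminals: F.
F has a nullable alternative but only one production, so nothing to check.

L has no nullable alternative, so no FIRST/FOLLOW check is needed there.

No FIRST/FOLLOW conflicts found.

Answer: No FIRST/FOLLOW conflicts.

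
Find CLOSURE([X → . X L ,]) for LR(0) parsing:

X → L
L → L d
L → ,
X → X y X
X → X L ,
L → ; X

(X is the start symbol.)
To compute CLOSURE, for each item [A → α.Bβ] where B is a non-terminal, add [B → .γ] for all productions B → γ; repeat for the newly added items until nothing changes.

Start with: [X → . X L ,]
  [X → . X L ,] has the dot before X: add [X → . L], [X → . X y X]
  [X → . L] has the dot before L: add [L → . L d], [L → . ,], [L → . ; X]
No further items can be added.

CLOSURE = { [L → . ,], [L → . ; X], [L → . L d], [X → . L], [X → . X L ,], [X → . X y X] }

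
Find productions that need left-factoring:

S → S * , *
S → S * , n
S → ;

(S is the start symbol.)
Yes, S has productions with common prefix 'S * ,'

Left-factoring is needed when two productions for the same non-terminal
share a common prefix on the right-hand side.

Productions for S:
  S → S * , *
  S → S * , n
  S → ;

Found common prefix 'S * ,' in productions for S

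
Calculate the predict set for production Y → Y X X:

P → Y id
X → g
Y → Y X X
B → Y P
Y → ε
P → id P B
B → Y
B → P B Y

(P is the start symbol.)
PREDICT(Y → Y X X) = (FIRST(RHS) \ {ε}) ∪ (FOLLOW(Y) if ε ∈ FIRST(RHS), i.e. RHS ⇒* ε)
FIRST(Y) = { 'g', ε }
FIRST(X) = { 'g' }
FIRST(Y X X) = { 'g' }
ε ∉ FIRST(Y X X), so FOLLOW(Y) is not added.
PREDICT(Y → Y X X) = { 'g' }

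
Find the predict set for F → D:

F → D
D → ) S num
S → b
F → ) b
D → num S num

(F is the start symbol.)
PREDICT(F → D) = (FIRST(RHS) \ {ε}) ∪ (FOLLOW(F) if ε ∈ FIRST(RHS), i.e. RHS ⇒* ε)
FIRST(D) = { ')', 'num' }
FIRST(D) = { ')', 'num' }
ε ∉ FIRST(D), so FOLLOW(F) is not added.
PREDICT(F → D) = { ')', 'num' }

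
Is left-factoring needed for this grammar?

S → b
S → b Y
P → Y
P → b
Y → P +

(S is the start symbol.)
Yes, S has productions with common prefix 'b'

Left-factoring is needed when two productions for the same non-terminal
share a common prefix on the right-hand side.

Productions for S:
  S → b
  S → b Y
Productions for P:
  P → Y
  P → b

Found common prefix 'b' in productions for S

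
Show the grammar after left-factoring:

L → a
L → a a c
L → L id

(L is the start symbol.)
L → a L'
L' → ε
L' → a c
L → L id

Left-factoring transforms A → αβ₁ | αβ₂ into A → αA' and A' → β₁ | β₂
(α is the longest common prefix among the alternatives). Repeat until
no nonterminal has two alternatives with a common prefix.

Round 1: L has alternatives sharing prefix 'a'. Introduce L': L → a L'
  Add: L' → ε
  Add: L' → a c

No remaining common prefixes — done.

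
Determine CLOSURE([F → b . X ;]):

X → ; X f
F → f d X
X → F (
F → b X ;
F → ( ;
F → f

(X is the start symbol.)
To compute CLOSURE, for each item [A → α.Bβ] where B is a non-terminal, add [B → .γ] for all productions B → γ; repeat for the newly added items until nothing changes.

Start with: [F → b . X ;]
  [F → b . X ;] has the dot before X: add [X → . ; X f], [X → . F (]
  [X → . F (] has the dot before F: add [F → . f d X], [F → . b X ;], [F → . ( ;], [F → . f]
No further items can be added.

CLOSURE = { [F → . ( ;], [F → . b X ;], [F → . f d X], [F → . f], [F → b . X ;], [X → . ; X f], [X → . F (] }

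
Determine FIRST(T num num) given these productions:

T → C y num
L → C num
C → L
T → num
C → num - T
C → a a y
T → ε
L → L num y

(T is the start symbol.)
FIRST sets of the non-terminals involved (from the grammar, by fixed-point iteration):
  FIRST(T) = { 'a', 'num', ε }

To compute FIRST(T num num), process the symbols left to right:
Symbol T is a non-terminal. Add FIRST(T) \ {ε} = { 'a', 'num' }
T is nullable (ε ∈ FIRST(T)), continue to the next symbol.
Symbol num is a terminal. Add 'num' and stop.
FIRST(T num num) = { 'a', 'num' }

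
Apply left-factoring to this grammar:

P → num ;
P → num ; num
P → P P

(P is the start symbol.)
Left-factoring transforms A → αβ₁ | αβ₂ into A → αA' and A' → β₁ | β₂
(α is the longest common prefix among the alternatives). Repeat until
no nonterminal has two alternatives with a common prefix.

Round 1: P has alternatives sharing prefix 'num ;'. Introduce P': P → num ; P'
  Add: P' → ε
  Add: P' → num

No remaining common prefixes — done.

Resulting grammar:
P → num ; P'
P' → ε
P' → num
P → P P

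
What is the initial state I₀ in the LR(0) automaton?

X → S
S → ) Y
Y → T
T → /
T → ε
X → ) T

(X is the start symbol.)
{ [S → . ) Y], [X → . ) T], [X → . S], [X' → . X] }

First, augment the grammar with X' → X
I₀ = CLOSURE({ [X' → . X] }):
  [X' → . X] has the dot before X: add [X → . S], [X → . ) T]
  [X → . S] has the dot before S: add [S → . ) Y]
No further items can be added.

I₀ = { [S → . ) Y], [X → . ) T], [X → . S], [X' → . X] }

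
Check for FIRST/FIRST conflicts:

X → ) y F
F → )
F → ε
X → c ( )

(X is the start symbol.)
No FIRST/FIRST conflicts.

A FIRST/FIRST conflict occurs when two productions N → α and N → β for the same non-terminal have FIRST(α) ∩ FIRST(β) ≠ ∅ (with ε ∈ FIRST of a nullable right-hand side, so two nullable alternatives also conflict).

Productions for X:
  X → ) y F: FIRST = { ')' }
  X → c ( ): FIRST = { 'c' }
Productions for F:
  F → ): FIRST = { ')' }
  F → ε: FIRST = { ε }

All alternatives of each non-terminal have pairwise disjoint FIRST sets.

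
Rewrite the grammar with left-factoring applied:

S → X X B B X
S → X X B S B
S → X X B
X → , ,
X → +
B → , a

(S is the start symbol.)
S → X X B S'
S' → B X
S' → S B
S' → ε
X → , ,
X → +
B → , a

Left-factoring transforms A → αβ₁ | αβ₂ into A → αA' and A' → β₁ | β₂
(α is the longest common prefix among the alternatives). Repeat until
no nonterminal has two alternatives with a common prefix.

Round 1: S has alternatives sharing prefix 'X X B'. Introduce S': S → X X B S'
  Add: S' → B X
  Add: S' → S B
  Add: S' → ε

No remaining common prefixes — done.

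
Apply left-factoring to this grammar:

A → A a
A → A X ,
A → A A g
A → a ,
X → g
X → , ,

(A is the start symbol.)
A → A A'
A' → a
A' → X ,
A' → A g
A → a ,
X → g
X → , ,

Left-factoring transforms A → αβ₁ | αβ₂ into A → αA' and A' → β₁ | β₂
(α is the longest common prefix among the alternatives). Repeat until
no nonterminal has two alternatives with a common prefix.

Round 1: A has alternatives sharing prefix 'A'. Introduce A': A → A A'
  Add: A' → a
  Add: A' → X ,
  Add: A' → A g

No remaining common prefixes — done.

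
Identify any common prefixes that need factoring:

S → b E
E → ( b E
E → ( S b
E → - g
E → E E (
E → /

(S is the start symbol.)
Yes, E has productions with common prefix '('

Left-factoring is needed when two productions for the same non-terminal
share a common prefix on the right-hand side.

Productions for E:
  E → ( b E
  E → ( S b
  E → - g
  E → E E (
  E → /

Found common prefix '(' in productions for E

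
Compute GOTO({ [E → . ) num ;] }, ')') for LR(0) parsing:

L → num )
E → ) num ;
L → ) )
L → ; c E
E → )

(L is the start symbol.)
{ [E → ) . num ;] }

GOTO(I, ')') = CLOSURE({ [A → αX.β] : [A → α.Xβ] ∈ I, X = ')' })

Items with dot before ')', with the dot advanced:
  [E → . ) num ;] → [E → ) . num ;]
Closure adds nothing (no advanced item has the dot before a non-terminal).

GOTO = { [E → ) . num ;] }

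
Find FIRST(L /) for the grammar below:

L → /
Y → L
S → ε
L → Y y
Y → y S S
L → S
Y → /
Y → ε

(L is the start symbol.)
{ '/', 'y' }

FIRST sets of the non-terminals involved (from the grammar, by fixed-point iteration):
  FIRST(L) = { '/', 'y', ε }

To compute FIRST(L /), process the symbols left to right:
Symbol L is a non-terminal. Add FIRST(L) \ {ε} = { '/', 'y' }
L is nullable (ε ∈ FIRST(L)), continue to the next symbol.
Symbol / is a terminal. Add '/' and stop.
FIRST(L /) = { '/', 'y' }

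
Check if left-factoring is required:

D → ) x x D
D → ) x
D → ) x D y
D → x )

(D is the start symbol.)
Yes, D has productions with common prefix ') x'

Left-factoring is needed when two productions for the same non-terminal
share a common prefix on the right-hand side.

Productions for D:
  D → ) x x D
  D → ) x
  D → ) x D y
  D → x )

Found common prefix ') x' in productions for D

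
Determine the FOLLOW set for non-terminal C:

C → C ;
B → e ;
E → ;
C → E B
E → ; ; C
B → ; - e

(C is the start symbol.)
C is the start symbol, so $ ∈ FOLLOW(C).
In C → C ;: C is followed by ';', add FIRST(';') \ {ε} = { ';' }
In E → ; ; C: C is at the end, add FOLLOW(E)

The FOLLOW sets referred to above (computed the same way, to a fixed point):
  FOLLOW(E) = { ';', 'e' }

Taking the union: FOLLOW(C) = { $, ';', 'e' }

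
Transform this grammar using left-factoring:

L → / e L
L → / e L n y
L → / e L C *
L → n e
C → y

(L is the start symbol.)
Left-factoring transforms A → αβ₁ | αβ₂ into A → αA' and A' → β₁ | β₂
(α is the longest common prefix among the alternatives). Repeat until
no nonterminal has two alternatives with a common prefix.

Round 1: L has alternatives sharing prefix '/ e L'. Introduce L': L → / e L L'
  Add: L' → ε
  Add: L' → n y
  Add: L' → C *

No remaining common prefixes — done.

Resulting grammar:
L → / e L L'
L' → ε
L' → n y
L' → C *
L → n e
C → y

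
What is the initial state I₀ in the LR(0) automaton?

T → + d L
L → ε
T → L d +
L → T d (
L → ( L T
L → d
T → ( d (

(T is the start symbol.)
{ [L → . ( L T], [L → . T d (], [L → . d], [L → .], [T → . ( d (], [T → . + d L], [T → . L d +], [T' → . T] }

First, augment the grammar with T' → T
I₀ = CLOSURE({ [T' → . T] }):
  [T' → . T] has the dot before T: add [T → . + d L], [T → . L d +], [T → . ( d (]
  [T → . L d +] has the dot before L: add [L → .], [L → . T d (], [L → . ( L T], [L → . d]
No further items can be added.

I₀ = { [L → . ( L T], [L → . T d (], [L → . d], [L → .], [T → . ( d (], [T → . + d L], [T → . L d +], [T' → . T] }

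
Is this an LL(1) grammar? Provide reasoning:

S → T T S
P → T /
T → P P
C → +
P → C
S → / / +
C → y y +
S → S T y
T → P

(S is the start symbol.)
No. Predict set conflict for S: { '+', 'y' }

A grammar is LL(1) if for each non-terminal N with multiple productions, the predict sets of those productions are pairwise disjoint, where PREDICT(N → α) = (FIRST(α) \ {ε}) ∪ (FOLLOW(N) if α ⇒* ε).

Relevant sets:
  FIRST(T) = { '+', 'y' }
  FIRST(S) = { '+', '/', 'y' }
  FIRST(C) = { '+', 'y' }
  FIRST(P) = { '+', 'y' }

For S:
  PREDICT(S → T T S) = { '+', 'y' }
  PREDICT(S → '/' '/' '+') = { '/' }
  PREDICT(S → S T y) = { '+', '/', 'y' }
For P:
  PREDICT(P → T '/') = { '+', 'y' }
  PREDICT(P → C) = { '+', 'y' }
For T:
  PREDICT(T → P P) = { '+', 'y' }
  PREDICT(T → P) = { '+', 'y' }
For C:
  PREDICT(C → '+') = { '+' }
  PREDICT(C → y y '+') = { 'y' }

Conflict found: Predict set conflict for S: { '+', 'y' }
The grammar is NOT LL(1).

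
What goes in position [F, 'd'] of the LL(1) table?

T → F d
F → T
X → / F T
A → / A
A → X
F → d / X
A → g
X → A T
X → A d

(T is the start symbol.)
F → T, F → d / X

To find M[F, 'd'], we find productions for F where 'd' is in the predict set (PREDICT(N → α) = (FIRST(α) \ {ε}) ∪ (FOLLOW(N) if α ⇒* ε)).

Relevant sets:
  FIRST(T) = { 'd' }

F → T: PREDICT = { 'd' }
  'd' is in predict set, so this production goes in M[F, 'd']
F → d / X: PREDICT = { 'd' }
  'd' is in predict set, so this production goes in M[F, 'd']

M[F, 'd'] = F → T, F → d / X  (a multiply-defined cell — the grammar is not LL(1))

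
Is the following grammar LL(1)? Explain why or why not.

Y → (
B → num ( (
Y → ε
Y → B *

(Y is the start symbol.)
A grammar is LL(1) if for each non-terminal N with multiple productions, the predict sets of those productions are pairwise disjoint, where PREDICT(N → α) = (FIRST(α) \ {ε}) ∪ (FOLLOW(N) if α ⇒* ε).

Relevant sets:
  FIRST(B) = { 'num' }
  FOLLOW(Y) = { $ }

For Y:
  PREDICT(Y → '(') = { '(' }
  PREDICT(Y → ε) = { $ }
  PREDICT(Y → B '*') = { 'num' }
B has a single production, so nothing to check there.

All predict sets are disjoint. The grammar IS LL(1).

Answer: Yes, the grammar is LL(1).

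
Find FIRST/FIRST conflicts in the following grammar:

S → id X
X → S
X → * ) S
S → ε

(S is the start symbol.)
No FIRST/FIRST conflicts.

FIRST sets of the non-terminals at (or reachable through a nullable prefix from) the front of some alternative:
  FIRST(S) = { 'id', ε }

Productions for S:
  S → id X: FIRST = { 'id' }
  S → ε: FIRST = { ε }
Productions for X:
  X → S: FIRST = { 'id', ε }
  X → * ) S: FIRST = { '*' }

All alternatives of each non-terminal have pairwise disjoint FIRST sets.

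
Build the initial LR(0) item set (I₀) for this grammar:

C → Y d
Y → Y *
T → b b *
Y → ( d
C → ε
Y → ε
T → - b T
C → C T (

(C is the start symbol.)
First, augment the grammar with C' → C
I₀ = CLOSURE({ [C' → . C] }):
  [C' → . C] has the dot before C: add [C → . Y d], [C → .], [C → . C T (]
  [C → . Y d] has the dot before Y: add [Y → . Y *], [Y → . ( d], [Y → .]
No further items can be added.

I₀ = { [C → . C T (], [C → . Y d], [C → .], [C' → . C], [Y → . ( d], [Y → . Y *], [Y → .] }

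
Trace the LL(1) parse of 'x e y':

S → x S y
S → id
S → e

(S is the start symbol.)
LL(1) parsing maintains a stack (initially the start symbol over $) and the input. At each step: if the stack top is a terminal, match it against the current input token; if it is a non-terminal N, replace it with the RHS of M[N, lookahead] (the unique production whose predict set contains the lookahead).

Stack is shown with the top on the left.

Stack    Input    Action
------------------------
S $      x e y $  output S → x S y
x S y $  x e y $  match 'x'
S y $    e y $    output S → e
e y $    e y $    match 'e'
y $      y $      match 'y'
$        $        accept

The string is accepted.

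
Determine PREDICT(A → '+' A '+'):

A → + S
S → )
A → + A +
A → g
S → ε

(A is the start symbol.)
{ '+' }

PREDICT(A → '+' A '+') = (FIRST(RHS) \ {ε}) ∪ (FOLLOW(A) if ε ∈ FIRST(RHS), i.e. RHS ⇒* ε)
FIRST('+' A '+') = { '+' }
ε ∉ FIRST('+' A '+'), so FOLLOW(A) is not added.
PREDICT(A → '+' A '+') = { '+' }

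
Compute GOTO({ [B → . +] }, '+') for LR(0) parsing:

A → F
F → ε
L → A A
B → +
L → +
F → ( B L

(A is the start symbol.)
GOTO(I, '+') = CLOSURE({ [A → αX.β] : [A → α.Xβ] ∈ I, X = '+' })

Items with dot before '+', with the dot advanced:
  [B → . +] → [B → + .]
Closure adds nothing (no advanced item has the dot before a non-terminal).

GOTO = { [B → + .] }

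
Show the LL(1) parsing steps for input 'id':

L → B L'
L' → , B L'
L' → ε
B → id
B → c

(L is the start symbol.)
LL(1) parsing maintains a stack (initially the start symbol over $) and the input. At each step: if the stack top is a terminal, match it against the current input token; if it is a non-terminal N, replace it with the RHS of M[N, lookahead] (the unique production whose predict set contains the lookahead).

Stack is shown with the top on the left.

Stack    Input  Action
----------------------
L $      id $   output L → B L'
B L' $   id $   output B → id
id L' $  id $   match 'id'
L' $     $      output L' → ε
$        $      accept

The string is accepted.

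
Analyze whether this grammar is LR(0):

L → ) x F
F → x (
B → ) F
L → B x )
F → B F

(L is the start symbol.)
A grammar is LR(0) if no state in the canonical LR(0) collection has:
  - both a shift item (dot before a terminal) and a complete item (shift-reduce conflict), or
  - two or more complete items (reduce-reduce conflict; the accept item [L' → L .] counts as a complete item here).

Augment with L' → L and build the canonical LR(0) collection (I0 = CLOSURE({[L' → . L]}), then GOTO on every symbol after a dot until no new states appear). It has 14 states:
  I0: { [B → . ) F], [L → . ) x F], [L → . B x )], [L' → . L] }  — shift
  I1: { [B → ) . F], [B → . ) F], [F → . B F], [F → . x (], [L → ) . x F] }  — shift
  I2: { [L → B . x )] }  — shift
  I3: { [L' → L .] }  — accept
  I4: { [L → B x . )] }  — shift
  I5: { [L → B x ) .] }  — reduce
  I6: { [B → ) . F], [B → . ) F], [F → . B F], [F → . x (] }  — shift
  I7: { [B → . ) F], [F → . B F], [F → . x (], [F → B . F] }  — shift
  I8: { [B → ) F .] }  — reduce
  I9: { [B → . ) F], [F → . B F], [F → . x (], [F → x . (], [L → ) x . F] }  — shift
  I10: { [F → x ( .] }  — reduce
  I11: { [L → ) x F .] }  — reduce
  I12: { [F → x . (] }  — shift
  I13: { [F → B F .] }  — reduce

Every state is either a pure shift/goto state or contains exactly one complete item and nothing to shift — no conflicts. The grammar is LR(0).

Answer: Yes, the grammar is LR(0)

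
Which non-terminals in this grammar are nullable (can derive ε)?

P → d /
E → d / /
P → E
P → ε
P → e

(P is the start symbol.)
A non-terminal is nullable if it can derive ε (the empty string): either it has an ε-production, or it has a production whose right-hand side consists entirely of nullable non-terminals.

ε-productions: P → ε
So P is immediately nullable.
No further non-terminal can be added: every production for the remaining non-terminals contains a terminal or a non-nullable non-terminal.
Nullable = { 'P' }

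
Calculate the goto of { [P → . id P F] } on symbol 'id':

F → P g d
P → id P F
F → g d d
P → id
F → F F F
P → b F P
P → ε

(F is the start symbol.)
GOTO(I, 'id') = CLOSURE({ [A → αX.β] : [A → α.Xβ] ∈ I, X = 'id' })

Items with dot before 'id', with the dot advanced:
  [P → . id P F] → [P → id . P F]
Closure of the advanced items:
  [P → id . P F] has the dot before P: add [P → . id P F], [P → . id], [P → . b F P], [P → .]

GOTO = { [P → . b F P], [P → . id P F], [P → . id], [P → .], [P → id . P F] }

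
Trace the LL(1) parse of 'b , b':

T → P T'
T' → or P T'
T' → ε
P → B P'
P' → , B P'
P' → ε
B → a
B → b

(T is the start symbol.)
LL(1) parsing maintains a stack (initially the start symbol over $) and the input. At each step: if the stack top is a terminal, match it against the current input token; if it is a non-terminal N, replace it with the RHS of M[N, lookahead] (the unique production whose predict set contains the lookahead).

Stack is shown with the top on the left.

Stack        Input    Action
----------------------------
T $          b , b $  output T → P T'
P T' $       b , b $  output P → B P'
B P' T' $    b , b $  output B → b
b P' T' $    b , b $  match 'b'
P' T' $      , b $    output P' → , B P'
, B P' T' $  , b $    match ','
B P' T' $    b $      output B → b
b P' T' $    b $      match 'b'
P' T' $      $        output P' → ε
T' $         $        output T' → ε
$            $        accept

The string is accepted.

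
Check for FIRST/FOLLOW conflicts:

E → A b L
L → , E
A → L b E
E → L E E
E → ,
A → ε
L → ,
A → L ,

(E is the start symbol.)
A FIRST/FOLLOW conflict occurs when a non-terminal N has a nullable alternative N → β (β ⇒* ε) and another alternative N → α with FIRST(α) ∩ FOLLOW(N) ≠ ∅: on such a lookahead the parser cannot decide between expanding α and letting N vanish via β.

Nullable non-terminals: A.
FIRST sets used below: FIRST(L) = { ',' }

A: nullable alternative(s) A → ε; FOLLOW(A) = { 'b' }
  A → L b E: FIRST \ {ε} = { ',' } — disjoint from FOLLOW(A)
  A → ε: FIRST \ {ε} = { } — this is the only nullable alternative, skip
  A → L ,: FIRST \ {ε} = { ',' } — disjoint from FOLLOW(A)

E, L have no nullable alternative, so no FIRST/FOLLOW check is needed there.

No FIRST/FOLLOW conflicts found.

Answer: No FIRST/FOLLOW conflicts.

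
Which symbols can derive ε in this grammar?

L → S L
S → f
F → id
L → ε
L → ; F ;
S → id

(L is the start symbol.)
ε-productions: L → ε
So L is immediately nullable.
No further non-terminal can be added: every production for the remaining non-terminals contains a terminal or a non-nullable non-terminal.
Nullable = { 'L' }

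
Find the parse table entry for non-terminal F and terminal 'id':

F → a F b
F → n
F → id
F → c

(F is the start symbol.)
F → id

To find M[F, 'id'], we find productions for F where 'id' is in the predict set (PREDICT(N → α) = (FIRST(α) \ {ε}) ∪ (FOLLOW(N) if α ⇒* ε)).

F → a F b: PREDICT = { 'a' }
F → n: PREDICT = { 'n' }
F → id: PREDICT = { 'id' }
  'id' is in predict set, so this production goes in M[F, 'id']
F → c: PREDICT = { 'c' }

M[F, 'id'] = F → id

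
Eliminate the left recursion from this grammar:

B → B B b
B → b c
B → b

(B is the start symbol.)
B → b c B'
B → b B'
B' → B b B'
B' → ε

B is directly left-recursive. The standard transformation for
  A → A α₁ | ... | A α_m | β₁ | ... | β_n
is
  A  → β₁ A' | ... | β_n A'
  A' → α₁ A' | ... | α_m A' | ε

B → b c becomes B → b c B'
B → b becomes B → b B'
B → B B b becomes B' → B b B'
Add B' → ε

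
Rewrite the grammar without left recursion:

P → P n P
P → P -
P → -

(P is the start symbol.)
P → - P'
P' → n P P'
P' → - P'
P' → ε

P is directly left-recursive. The standard transformation for
  A → A α₁ | ... | A α_m | β₁ | ... | β_n
is
  A  → β₁ A' | ... | β_n A'
  A' → α₁ A' | ... | α_m A' | ε

P → - becomes P → - P'
P → P n P becomes P' → n P P'
P → P - becomes P' → - P'
Add P' → ε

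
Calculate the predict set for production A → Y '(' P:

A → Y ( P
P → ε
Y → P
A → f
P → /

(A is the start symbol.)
PREDICT(A → Y '(' P) = (FIRST(RHS) \ {ε}) ∪ (FOLLOW(A) if ε ∈ FIRST(RHS), i.e. RHS ⇒* ε)
FIRST(Y) = { '/', ε }
FIRST(Y '(' P) = { '(', '/' }
ε ∉ FIRST(Y '(' P), so FOLLOW(A) is not added.
PREDICT(A → Y '(' P) = { '(', '/' }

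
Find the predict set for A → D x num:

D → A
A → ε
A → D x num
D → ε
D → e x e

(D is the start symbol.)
PREDICT(A → D x num) = (FIRST(RHS) \ {ε}) ∪ (FOLLOW(A) if ε ∈ FIRST(RHS), i.e. RHS ⇒* ε)
FIRST(D) = { 'e', 'x', ε }
FIRST(D x num) = { 'e', 'x' }
ε ∉ FIRST(D x num), so FOLLOW(A) is not added.
PREDICT(A → D x num) = { 'e', 'x' }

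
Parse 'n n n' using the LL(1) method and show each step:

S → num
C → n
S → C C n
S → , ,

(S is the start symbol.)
Stack is shown with the top on the left.

Stack    Input    Action
------------------------
S $      n n n $  output S → C C n
C C n $  n n n $  output C → n
n C n $  n n n $  match 'n'
C n $    n n $    output C → n
n n $    n n $    match 'n'
n $      n $      match 'n'
$        $        accept

The string is accepted.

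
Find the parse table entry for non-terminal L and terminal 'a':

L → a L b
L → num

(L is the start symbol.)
To find M[L, 'a'], we find productions for L where 'a' is in the predict set (PREDICT(N → α) = (FIRST(α) \ {ε}) ∪ (FOLLOW(N) if α ⇒* ε)).

L → a L b: PREDICT = { 'a' }
  'a' is in predict set, so this production goes in M[L, 'a']
L → num: PREDICT = { 'num' }

M[L, 'a'] = L → a L b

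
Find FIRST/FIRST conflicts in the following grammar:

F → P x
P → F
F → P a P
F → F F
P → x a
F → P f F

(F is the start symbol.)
Yes. F → P x / F → P a P on { 'x' }; F → P x / F → F F on { 'x' }; F → P x / F → P f F on { 'x' }; F → P a P / F → F F on { 'x' }; F → P a P / F → P f F on { 'x' }; F → F F / F → P f F on { 'x' }; P → F / P → x a on { 'x' }

A FIRST/FIRST conflict occurs when two productions N → α and N → β for the same non-terminal have FIRST(α) ∩ FIRST(β) ≠ ∅ (with ε ∈ FIRST of a nullable right-hand side, so two nullable alternatives also conflict).

FIRST sets of the non-terminals at (or reachable through a nullable prefix from) the front of some alternative:
  FIRST(P) = { 'x' }
  FIRST(F) = { 'x' }

Productions for F:
  F → P x: FIRST = { 'x' }
  F → P a P: FIRST = { 'x' }
  F → F F: FIRST = { 'x' }
  F → P f F: FIRST = { 'x' }
Productions for P:
  P → F: FIRST = { 'x' }
  P → x a: FIRST = { 'x' }

Conflict for F: F → P x and F → P a P
  Overlap: { 'x' }
Conflict for F: F → P x and F → F F
  Overlap: { 'x' }
Conflict for F: F → P x and F → P f F
  Overlap: { 'x' }
Conflict for F: F → P a P and F → F F
  Overlap: { 'x' }
Conflict for F: F → P a P and F → P f F
  Overlap: { 'x' }
Conflict for F: F → F F and F → P f F
  Overlap: { 'x' }
Conflict for P: P → F and P → x a
  Overlap: { 'x' }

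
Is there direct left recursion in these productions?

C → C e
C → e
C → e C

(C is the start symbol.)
Yes, C is left-recursive

C → C e: LEFT RECURSIVE (starts with C)
C → e: starts with e
C → e C: starts with e

The grammar has direct left recursion on: C.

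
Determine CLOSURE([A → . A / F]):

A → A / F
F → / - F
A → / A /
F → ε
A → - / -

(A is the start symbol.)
{ [A → . - / -], [A → . / A /], [A → . A / F] }

To compute CLOSURE, for each item [A → α.Bβ] where B is a non-terminal, add [B → .γ] for all productions B → γ; repeat for the newly added items until nothing changes.

Start with: [A → . A / F]
  [A → . A / F] has the dot before A: add [A → . / A /], [A → . - / -]
No further items can be added.

CLOSURE = { [A → . - / -], [A → . / A /], [A → . A / F] }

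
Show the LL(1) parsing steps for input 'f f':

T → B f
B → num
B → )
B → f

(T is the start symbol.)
Stack is shown with the top on the left.

Stack  Input  Action
--------------------
T $    f f $  output T → B f
B f $  f f $  output B → f
f f $  f f $  match 'f'
f $    f $    match 'f'
$      $      accept

The string is accepted.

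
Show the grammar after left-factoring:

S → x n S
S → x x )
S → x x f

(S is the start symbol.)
Left-factoring transforms A → αβ₁ | αβ₂ into A → αA' and A' → β₁ | β₂
(α is the longest common prefix among the alternatives). Repeat until
no nonterminal has two alternatives with a common prefix.

Round 1: S has alternatives sharing prefix 'x'. Introduce S': S → x S'
  Add: S' → n S
  Add: S' → x )
  Add: S' → x f

Round 2: S' has alternatives sharing prefix 'x'. Introduce S'': S' → x S''
  Add: S'' → )
  Add: S'' → f

No remaining common prefixes — done.

Resulting grammar:
S → x S'
S' → n S
S' → x S''
S'' → )
S'' → f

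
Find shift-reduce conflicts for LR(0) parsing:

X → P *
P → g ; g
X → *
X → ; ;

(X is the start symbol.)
No shift-reduce conflicts

A shift-reduce conflict occurs when an LR(0) state has both:
  - a complete (reduce) item [A → α .] (dot at the end), and
  - a shift item [B → β . c γ] (dot before a terminal).

Augment with X' → X and build the canonical LR(0) collection (I0 = CLOSURE({[X' → . X]}), then GOTO on every symbol after a dot until no new states appear). It has 10 states:
  I0: { [P → . g ; g], [X → . *], [X → . ; ;], [X → . P *], [X' → . X] }  — shift
  I1: { [X → * .] }  — reduce
  I2: { [X → ; . ;] }  — shift
  I3: { [X → P . *] }  — shift
  I4: { [X' → X .] }  — accept
  I5: { [P → g . ; g] }  — shift
  I6: { [P → g ; . g] }  — shift
  I7: { [P → g ; g .] }  — reduce
  I8: { [X → P * .] }  — reduce
  I9: { [X → ; ; .] }  — reduce

No state contains both a complete item and a shift item.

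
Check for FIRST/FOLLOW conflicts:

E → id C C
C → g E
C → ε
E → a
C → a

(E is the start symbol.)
Yes. C → g E with FOLLOW(C) on { 'g' }; C → a with FOLLOW(C) on { 'a' }

Nullable non-terminals: C.

C: nullable alternative(s) C → ε; FOLLOW(C) = { $, 'a', 'g' }
  C → g E: FIRST \ {ε} = { 'g' } — overlaps FOLLOW(C) on { 'g' }: CONFLICT
  C → ε: FIRST \ {ε} = { } — this is the only nullable alternative, skip
  C → a: FIRST \ {ε} = { 'a' } — overlaps FOLLOW(C) on { 'a' }: CONFLICT

E has no nullable alternative, so no FIRST/FOLLOW check is needed there.

So the grammar has 2 FIRST/FOLLOW conflicts (marked CONFLICT above).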